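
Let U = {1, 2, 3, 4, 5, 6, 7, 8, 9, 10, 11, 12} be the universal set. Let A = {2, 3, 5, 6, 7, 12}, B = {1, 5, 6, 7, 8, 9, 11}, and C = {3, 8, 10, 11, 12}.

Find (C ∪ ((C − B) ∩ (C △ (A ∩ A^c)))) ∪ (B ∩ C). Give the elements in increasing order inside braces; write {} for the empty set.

{3, 8, 10, 11, 12}

C − B = {3, 10, 12}
A^c = {1, 4, 8, 9, 10, 11}
A ∩ A^c = {}
C △ (A ∩ A^c) = {3, 8, 10, 11, 12}
(C − B) ∩ (C △ (A ∩ A^c)) = {3, 10, 12}
C ∪ ((C − B) ∩ (C △ (A ∩ A^c))) = {3, 8, 10, 11, 12}
B ∩ C = {8, 11}
(C ∪ ((C − B) ∩ (C △ (A ∩ A^c)))) ∪ (B ∩ C) = {3, 8, 10, 11, 12}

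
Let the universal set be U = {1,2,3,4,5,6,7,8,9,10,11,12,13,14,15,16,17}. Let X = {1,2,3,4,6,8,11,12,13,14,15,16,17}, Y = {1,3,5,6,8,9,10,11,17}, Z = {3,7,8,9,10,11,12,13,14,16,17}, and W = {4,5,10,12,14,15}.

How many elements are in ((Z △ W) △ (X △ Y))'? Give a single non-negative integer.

Z △ W = {3,4,5,7,8,9,11,13,15,16,17}
X △ Y = {2,4,5,9,10,12,13,14,15,16}
(Z △ W) △ (X △ Y) = {2,3,7,8,10,11,12,14,17}
((Z △ W) △ (X △ Y))' = {1,4,5,6,9,13,15,16}
|((Z △ W) △ (X △ Y))'| = 8

8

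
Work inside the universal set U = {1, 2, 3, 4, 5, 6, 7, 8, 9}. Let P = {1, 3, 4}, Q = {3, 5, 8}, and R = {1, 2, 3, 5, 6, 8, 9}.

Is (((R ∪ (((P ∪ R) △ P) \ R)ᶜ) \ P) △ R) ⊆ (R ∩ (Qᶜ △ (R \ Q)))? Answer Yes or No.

P ∪ R = {1, 2, 3, 4, 5, 6, 8, 9}
(P ∪ R) △ P = {2, 5, 6, 8, 9}
((P ∪ R) △ P) \ R = {}
(((P ∪ R) △ P) \ R)ᶜ = {1, 2, 3, 4, 5, 6, 7, 8, 9}
R ∪ (((P ∪ R) △ P) \ R)ᶜ = {1, 2, 3, 4, 5, 6, 7, 8, 9}
(R ∪ (((P ∪ R) △ P) \ R)ᶜ) \ P = {2, 5, 6, 7, 8, 9}
((R ∪ (((P ∪ R) △ P) \ R)ᶜ) \ P) △ R = {1, 3, 7}
Qᶜ = {1, 2, 4, 6, 7, 9}
R \ Q = {1, 2, 6, 9}
Qᶜ △ (R \ Q) = {4, 7}
R ∩ (Qᶜ △ (R \ Q)) = {}
1 ∈ ((R ∪ (((P ∪ R) △ P) \ R)ᶜ) \ P) △ R but 1 ∉ R ∩ (Qᶜ △ (R \ Q)), so the inclusion fails.

No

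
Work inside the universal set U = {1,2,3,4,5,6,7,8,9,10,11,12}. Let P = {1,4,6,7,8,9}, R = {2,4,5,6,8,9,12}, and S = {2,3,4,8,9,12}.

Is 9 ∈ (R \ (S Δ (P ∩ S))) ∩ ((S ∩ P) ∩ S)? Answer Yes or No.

9 ∈ P and 9 ∈ S, so 9 ∈ P ∩ S
9 ∈ S and 9 ∈ (P ∩ S), so 9 ∉ S Δ (P ∩ S)
9 ∈ R and 9 ∉ (S Δ (P ∩ S)), so 9 ∈ R \ (S Δ (P ∩ S))
9 ∈ S and 9 ∈ P, so 9 ∈ S ∩ P
9 ∈ (S ∩ P) and 9 ∈ S, so 9 ∈ (S ∩ P) ∩ S
9 ∈ (R \ (S Δ (P ∩ S))) and 9 ∈ ((S ∩ P) ∩ S), so 9 ∈ (R \ (S Δ (P ∩ S))) ∩ ((S ∩ P) ∩ S)

Yes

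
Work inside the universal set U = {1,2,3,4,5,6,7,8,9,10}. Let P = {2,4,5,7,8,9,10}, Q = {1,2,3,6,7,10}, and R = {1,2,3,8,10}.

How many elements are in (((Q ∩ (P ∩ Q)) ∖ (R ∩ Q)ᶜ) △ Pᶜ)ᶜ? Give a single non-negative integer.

P ∩ Q = {2,7,10}
Q ∩ (P ∩ Q) = {2,7,10}
R ∩ Q = {1,2,3,10}
(R ∩ Q)ᶜ = {4,5,6,7,8,9}
(Q ∩ (P ∩ Q)) ∖ (R ∩ Q)ᶜ = {2,10}
Pᶜ = {1,3,6}
((Q ∩ (P ∩ Q)) ∖ (R ∩ Q)ᶜ) △ Pᶜ = {1,2,3,6,10}
(((Q ∩ (P ∩ Q)) ∖ (R ∩ Q)ᶜ) △ Pᶜ)ᶜ = {4,5,7,8,9}
|(((Q ∩ (P ∩ Q)) ∖ (R ∩ Q)ᶜ) △ Pᶜ)ᶜ| = 5

5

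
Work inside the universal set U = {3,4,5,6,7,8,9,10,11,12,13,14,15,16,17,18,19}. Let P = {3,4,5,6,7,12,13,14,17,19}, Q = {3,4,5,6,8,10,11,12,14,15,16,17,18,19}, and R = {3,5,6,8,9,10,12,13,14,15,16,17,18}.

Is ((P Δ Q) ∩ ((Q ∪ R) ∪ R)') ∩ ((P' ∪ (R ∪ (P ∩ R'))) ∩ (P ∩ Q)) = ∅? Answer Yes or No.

Yes

P Δ Q = {7,8,10,11,13,15,16,18}
Q ∪ R = {3,4,5,6,8,9,10,11,12,13,14,15,16,17,18,19}
(Q ∪ R) ∪ R = {3,4,5,6,8,9,10,11,12,13,14,15,16,17,18,19}
((Q ∪ R) ∪ R)' = {7}
(P Δ Q) ∩ ((Q ∪ R) ∪ R)' = {7}
P' = {8,9,10,11,15,16,18}
R' = {4,7,11,19}
P ∩ R' = {4,7,19}
R ∪ (P ∩ R') = {3,4,5,6,7,8,9,10,12,13,14,15,16,17,18,19}
P' ∪ (R ∪ (P ∩ R')) = {3,4,5,6,7,8,9,10,11,12,13,14,15,16,17,18,19}
P ∩ Q = {3,4,5,6,12,14,17,19}
(P' ∪ (R ∪ (P ∩ R'))) ∩ (P ∩ Q) = {3,4,5,6,12,14,17,19}
{7} and {3,4,5,6,12,14,17,19} share no elements.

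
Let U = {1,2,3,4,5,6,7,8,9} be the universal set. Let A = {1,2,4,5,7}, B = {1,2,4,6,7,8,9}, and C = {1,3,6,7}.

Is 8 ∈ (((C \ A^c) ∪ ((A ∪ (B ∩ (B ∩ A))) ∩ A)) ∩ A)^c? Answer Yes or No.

8 ∉ A, so 8 ∈ A^c
8 ∉ C and 8 ∈ A^c, so 8 ∉ C \ A^c
8 ∈ B and 8 ∉ A, so 8 ∉ B ∩ A
8 ∈ B and 8 ∉ (B ∩ A), so 8 ∉ B ∩ (B ∩ A)
8 ∉ A and 8 ∉ (B ∩ (B ∩ A)), so 8 ∉ A ∪ (B ∩ (B ∩ A))
8 ∉ (A ∪ (B ∩ (B ∩ A))) and 8 ∉ A, so 8 ∉ (A ∪ (B ∩ (B ∩ A))) ∩ A
8 ∉ (C \ A^c) and 8 ∉ ((A ∪ (B ∩ (B ∩ A))) ∩ A), so 8 ∉ (C \ A^c) ∪ ((A ∪ (B ∩ (B ∩ A))) ∩ A)
8 ∉ ((C \ A^c) ∪ ((A ∪ (B ∩ (B ∩ A))) ∩ A)) and 8 ∉ A, so 8 ∉ ((C \ A^c) ∪ ((A ∪ (B ∩ (B ∩ A))) ∩ A)) ∩ A
8 ∈ (((C \ A^c) ∪ ((A ∪ (B ∩ (B ∩ A))) ∩ A)) ∩ A)^c since 8 ∉ (((C \ A^c) ∪ ((A ∪ (B ∩ (B ∩ A))) ∩ A)) ∩ A)

Yes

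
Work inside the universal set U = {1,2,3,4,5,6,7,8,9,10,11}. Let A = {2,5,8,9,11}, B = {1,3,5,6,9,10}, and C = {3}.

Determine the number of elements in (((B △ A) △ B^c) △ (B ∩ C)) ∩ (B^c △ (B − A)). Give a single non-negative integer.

B △ A = {1,2,3,6,8,10,11}
B^c = {2,4,7,8,11}
(B △ A) △ B^c = {1,3,4,6,7,10}
B ∩ C = {3}
((B △ A) △ B^c) △ (B ∩ C) = {1,4,6,7,10}
B − A = {1,3,6,10}
B^c △ (B − A) = {1,2,3,4,6,7,8,10,11}
(((B △ A) △ B^c) △ (B ∩ C)) ∩ (B^c △ (B − A)) = {1,4,6,7,10}
|(((B △ A) △ B^c) △ (B ∩ C)) ∩ (B^c △ (B − A))| = 5

5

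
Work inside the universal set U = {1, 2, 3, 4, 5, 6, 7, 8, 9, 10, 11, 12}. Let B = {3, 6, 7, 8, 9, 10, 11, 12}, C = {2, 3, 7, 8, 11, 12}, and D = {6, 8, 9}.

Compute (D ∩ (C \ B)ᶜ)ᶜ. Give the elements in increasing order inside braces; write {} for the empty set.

{1, 2, 3, 4, 5, 7, 10, 11, 12}

C \ B = {2}
(C \ B)ᶜ = {1, 3, 4, 5, 6, 7, 8, 9, 10, 11, 12}
D ∩ (C \ B)ᶜ = {6, 8, 9}
(D ∩ (C \ B)ᶜ)ᶜ = {1, 2, 3, 4, 5, 7, 10, 11, 12}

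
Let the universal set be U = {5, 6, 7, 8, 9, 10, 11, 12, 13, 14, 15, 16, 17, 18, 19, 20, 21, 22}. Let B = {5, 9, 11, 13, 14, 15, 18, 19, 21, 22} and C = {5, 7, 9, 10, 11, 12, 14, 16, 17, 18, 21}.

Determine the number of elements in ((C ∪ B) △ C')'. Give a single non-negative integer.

C ∪ B = {5, 7, 9, 10, 11, 12, 13, 14, 15, 16, 17, 18, 19, 21, 22}
C' = {6, 8, 13, 15, 19, 20, 22}
(C ∪ B) △ C' = {5, 6, 7, 8, 9, 10, 11, 12, 14, 16, 17, 18, 20, 21}
((C ∪ B) △ C')' = {13, 15, 19, 22}
|((C ∪ B) △ C')'| = 4

4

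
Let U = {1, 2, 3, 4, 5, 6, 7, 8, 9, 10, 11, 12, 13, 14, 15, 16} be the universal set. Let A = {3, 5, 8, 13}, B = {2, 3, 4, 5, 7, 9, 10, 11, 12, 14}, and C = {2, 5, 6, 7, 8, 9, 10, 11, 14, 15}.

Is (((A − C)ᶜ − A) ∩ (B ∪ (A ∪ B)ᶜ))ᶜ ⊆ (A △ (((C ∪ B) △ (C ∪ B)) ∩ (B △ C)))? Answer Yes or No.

A − C = {3, 13}
(A − C)ᶜ = {1, 2, 4, 5, 6, 7, 8, 9, 10, 11, 12, 14, 15, 16}
(A − C)ᶜ − A = {1, 2, 4, 6, 7, 9, 10, 11, 12, 14, 15, 16}
A ∪ B = {2, 3, 4, 5, 7, 8, 9, 10, 11, 12, 13, 14}
(A ∪ B)ᶜ = {1, 6, 15, 16}
B ∪ (A ∪ B)ᶜ = {1, 2, 3, 4, 5, 6, 7, 9, 10, 11, 12, 14, 15, 16}
((A − C)ᶜ − A) ∩ (B ∪ (A ∪ B)ᶜ) = {1, 2, 4, 6, 7, 9, 10, 11, 12, 14, 15, 16}
(((A − C)ᶜ − A) ∩ (B ∪ (A ∪ B)ᶜ))ᶜ = {3, 5, 8, 13}
C ∪ B = {2, 3, 4, 5, 6, 7, 8, 9, 10, 11, 12, 14, 15}
(C ∪ B) △ (C ∪ B) = {}
B △ C = {3, 4, 6, 8, 12, 15}
((C ∪ B) △ (C ∪ B)) ∩ (B △ C) = {}
A △ (((C ∪ B) △ (C ∪ B)) ∩ (B △ C)) = {3, 5, 8, 13}
Every element of {3, 5, 8, 13} is in {3, 5, 8, 13}, so (((A − C)ᶜ − A) ∩ (B ∪ (A ∪ B)ᶜ))ᶜ ⊆ A △ (((C ∪ B) △ (C ∪ B)) ∩ (B △ C)).

Yes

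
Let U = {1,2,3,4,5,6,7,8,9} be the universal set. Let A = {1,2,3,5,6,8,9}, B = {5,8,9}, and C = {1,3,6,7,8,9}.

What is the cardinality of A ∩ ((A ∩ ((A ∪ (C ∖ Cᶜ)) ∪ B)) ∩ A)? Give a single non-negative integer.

Cᶜ = {2,4,5}
C ∖ Cᶜ = {1,3,6,7,8,9}
A ∪ (C ∖ Cᶜ) = {1,2,3,5,6,7,8,9}
(A ∪ (C ∖ Cᶜ)) ∪ B = {1,2,3,5,6,7,8,9}
A ∩ ((A ∪ (C ∖ Cᶜ)) ∪ B) = {1,2,3,5,6,8,9}
(A ∩ ((A ∪ (C ∖ Cᶜ)) ∪ B)) ∩ A = {1,2,3,5,6,8,9}
A ∩ ((A ∩ ((A ∪ (C ∖ Cᶜ)) ∪ B)) ∩ A) = {1,2,3,5,6,8,9}
|A ∩ ((A ∩ ((A ∪ (C ∖ Cᶜ)) ∪ B)) ∩ A)| = 7

7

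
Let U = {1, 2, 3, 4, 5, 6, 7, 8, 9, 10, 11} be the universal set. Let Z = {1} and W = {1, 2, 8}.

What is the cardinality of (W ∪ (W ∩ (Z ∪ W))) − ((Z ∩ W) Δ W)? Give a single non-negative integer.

Z ∪ W = {1, 2, 8}
W ∩ (Z ∪ W) = {1, 2, 8}
W ∪ (W ∩ (Z ∪ W)) = {1, 2, 8}
Z ∩ W = {1}
(Z ∩ W) Δ W = {2, 8}
(W ∪ (W ∩ (Z ∪ W))) − ((Z ∩ W) Δ W) = {1}
|(W ∪ (W ∩ (Z ∪ W))) − ((Z ∩ W) Δ W)| = 1

1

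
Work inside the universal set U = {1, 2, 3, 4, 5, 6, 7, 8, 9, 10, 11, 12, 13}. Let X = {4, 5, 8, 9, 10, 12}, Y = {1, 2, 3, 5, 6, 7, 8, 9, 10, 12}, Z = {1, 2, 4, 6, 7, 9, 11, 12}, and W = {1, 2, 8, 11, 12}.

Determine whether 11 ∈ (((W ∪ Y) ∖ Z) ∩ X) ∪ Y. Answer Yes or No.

11 ∈ W and 11 ∉ Y, so 11 ∈ W ∪ Y
11 ∈ (W ∪ Y) and 11 ∈ Z, so 11 ∉ (W ∪ Y) ∖ Z
11 ∉ ((W ∪ Y) ∖ Z) and 11 ∉ X, so 11 ∉ ((W ∪ Y) ∖ Z) ∩ X
11 ∉ (((W ∪ Y) ∖ Z) ∩ X) and 11 ∉ Y, so 11 ∉ (((W ∪ Y) ∖ Z) ∩ X) ∪ Y

No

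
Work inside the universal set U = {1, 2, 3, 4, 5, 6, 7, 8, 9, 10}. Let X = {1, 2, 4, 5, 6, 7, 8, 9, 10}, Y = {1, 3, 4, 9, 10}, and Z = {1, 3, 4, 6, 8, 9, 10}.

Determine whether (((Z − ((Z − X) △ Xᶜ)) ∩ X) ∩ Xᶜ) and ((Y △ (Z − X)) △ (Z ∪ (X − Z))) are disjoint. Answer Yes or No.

Z − X = {3}
Xᶜ = {3}
(Z − X) △ Xᶜ = {}
Z − ((Z − X) △ Xᶜ) = {1, 3, 4, 6, 8, 9, 10}
(Z − ((Z − X) △ Xᶜ)) ∩ X = {1, 4, 6, 8, 9, 10}
((Z − ((Z − X) △ Xᶜ)) ∩ X) ∩ Xᶜ = {}
Y △ (Z − X) = {1, 4, 9, 10}
X − Z = {2, 5, 7}
Z ∪ (X − Z) = {1, 2, 3, 4, 5, 6, 7, 8, 9, 10}
(Y △ (Z − X)) △ (Z ∪ (X − Z)) = {2, 3, 5, 6, 7, 8}
{} and {2, 3, 5, 6, 7, 8} share no elements.

Yes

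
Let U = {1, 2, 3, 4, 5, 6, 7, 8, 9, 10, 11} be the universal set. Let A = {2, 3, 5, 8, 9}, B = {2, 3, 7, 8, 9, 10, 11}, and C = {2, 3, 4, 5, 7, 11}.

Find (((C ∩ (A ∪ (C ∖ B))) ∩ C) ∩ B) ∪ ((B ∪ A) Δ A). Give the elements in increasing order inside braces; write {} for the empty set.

C ∖ B = {4, 5}
A ∪ (C ∖ B) = {2, 3, 4, 5, 8, 9}
C ∩ (A ∪ (C ∖ B)) = {2, 3, 4, 5}
(C ∩ (A ∪ (C ∖ B))) ∩ C = {2, 3, 4, 5}
((C ∩ (A ∪ (C ∖ B))) ∩ C) ∩ B = {2, 3}
B ∪ A = {2, 3, 5, 7, 8, 9, 10, 11}
(B ∪ A) Δ A = {7, 10, 11}
(((C ∩ (A ∪ (C ∖ B))) ∩ C) ∩ B) ∪ ((B ∪ A) Δ A) = {2, 3, 7, 10, 11}

{2, 3, 7, 10, 11}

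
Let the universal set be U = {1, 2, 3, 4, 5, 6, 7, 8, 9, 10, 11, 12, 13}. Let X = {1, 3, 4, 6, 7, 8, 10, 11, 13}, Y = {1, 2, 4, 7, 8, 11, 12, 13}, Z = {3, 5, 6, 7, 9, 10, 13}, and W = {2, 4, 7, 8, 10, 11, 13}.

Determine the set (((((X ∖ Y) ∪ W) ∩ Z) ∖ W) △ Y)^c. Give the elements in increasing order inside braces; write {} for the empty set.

X ∖ Y = {3, 6, 10}
(X ∖ Y) ∪ W = {2, 3, 4, 6, 7, 8, 10, 11, 13}
((X ∖ Y) ∪ W) ∩ Z = {3, 6, 7, 10, 13}
(((X ∖ Y) ∪ W) ∩ Z) ∖ W = {3, 6}
((((X ∖ Y) ∪ W) ∩ Z) ∖ W) △ Y = {1, 2, 3, 4, 6, 7, 8, 11, 12, 13}
(((((X ∖ Y) ∪ W) ∩ Z) ∖ W) △ Y)^c = {5, 9, 10}

{5, 9, 10}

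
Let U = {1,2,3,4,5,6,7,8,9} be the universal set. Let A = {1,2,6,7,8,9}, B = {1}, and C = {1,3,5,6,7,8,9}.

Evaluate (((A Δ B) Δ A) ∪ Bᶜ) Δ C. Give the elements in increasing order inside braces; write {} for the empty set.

A Δ B = {2,6,7,8,9}
(A Δ B) Δ A = {1}
Bᶜ = {2,3,4,5,6,7,8,9}
((A Δ B) Δ A) ∪ Bᶜ = {1,2,3,4,5,6,7,8,9}
(((A Δ B) Δ A) ∪ Bᶜ) Δ C = {2,4}

{2,4}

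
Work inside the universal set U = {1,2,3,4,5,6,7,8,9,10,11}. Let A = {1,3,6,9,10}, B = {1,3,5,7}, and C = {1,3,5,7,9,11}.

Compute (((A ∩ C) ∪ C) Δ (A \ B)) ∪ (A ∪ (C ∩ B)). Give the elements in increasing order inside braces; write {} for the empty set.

{1,3,5,6,7,9,10,11}

A ∩ C = {1,3,9}
(A ∩ C) ∪ C = {1,3,5,7,9,11}
A \ B = {6,9,10}
((A ∩ C) ∪ C) Δ (A \ B) = {1,3,5,6,7,10,11}
C ∩ B = {1,3,5,7}
A ∪ (C ∩ B) = {1,3,5,6,7,9,10}
(((A ∩ C) ∪ C) Δ (A \ B)) ∪ (A ∪ (C ∩ B)) = {1,3,5,6,7,9,10,11}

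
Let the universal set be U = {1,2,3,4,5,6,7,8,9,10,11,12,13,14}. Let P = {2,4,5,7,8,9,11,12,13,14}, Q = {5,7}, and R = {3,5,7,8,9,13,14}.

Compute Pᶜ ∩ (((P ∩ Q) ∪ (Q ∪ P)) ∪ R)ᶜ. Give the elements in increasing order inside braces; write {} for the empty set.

{1,6,10}

Pᶜ = {1,3,6,10}
P ∩ Q = {5,7}
Q ∪ P = {2,4,5,7,8,9,11,12,13,14}
(P ∩ Q) ∪ (Q ∪ P) = {2,4,5,7,8,9,11,12,13,14}
((P ∩ Q) ∪ (Q ∪ P)) ∪ R = {2,3,4,5,7,8,9,11,12,13,14}
(((P ∩ Q) ∪ (Q ∪ P)) ∪ R)ᶜ = {1,6,10}
Pᶜ ∩ (((P ∩ Q) ∪ (Q ∪ P)) ∪ R)ᶜ = {1,6,10}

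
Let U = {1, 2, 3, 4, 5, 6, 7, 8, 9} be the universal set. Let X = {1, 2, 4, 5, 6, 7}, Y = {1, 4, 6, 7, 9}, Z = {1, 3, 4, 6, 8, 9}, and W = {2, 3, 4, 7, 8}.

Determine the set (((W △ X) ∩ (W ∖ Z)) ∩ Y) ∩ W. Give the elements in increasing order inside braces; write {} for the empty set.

{}

W △ X = {1, 3, 5, 6, 8}
W ∖ Z = {2, 7}
(W △ X) ∩ (W ∖ Z) = {}
((W △ X) ∩ (W ∖ Z)) ∩ Y = {}
(((W △ X) ∩ (W ∖ Z)) ∩ Y) ∩ W = {}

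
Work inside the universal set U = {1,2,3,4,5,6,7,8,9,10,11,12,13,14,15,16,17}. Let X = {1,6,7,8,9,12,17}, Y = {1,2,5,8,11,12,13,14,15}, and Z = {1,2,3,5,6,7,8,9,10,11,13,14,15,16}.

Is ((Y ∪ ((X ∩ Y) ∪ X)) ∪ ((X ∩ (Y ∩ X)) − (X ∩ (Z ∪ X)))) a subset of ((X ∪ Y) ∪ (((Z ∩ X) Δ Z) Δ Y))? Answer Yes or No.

Yes

X ∩ Y = {1,8,12}
(X ∩ Y) ∪ X = {1,6,7,8,9,12,17}
Y ∪ ((X ∩ Y) ∪ X) = {1,2,5,6,7,8,9,11,12,13,14,15,17}
Y ∩ X = {1,8,12}
X ∩ (Y ∩ X) = {1,8,12}
Z ∪ X = {1,2,3,5,6,7,8,9,10,11,12,13,14,15,16,17}
X ∩ (Z ∪ X) = {1,6,7,8,9,12,17}
(X ∩ (Y ∩ X)) − (X ∩ (Z ∪ X)) = {}
(Y ∪ ((X ∩ Y) ∪ X)) ∪ ((X ∩ (Y ∩ X)) − (X ∩ (Z ∪ X))) = {1,2,5,6,7,8,9,11,12,13,14,15,17}
X ∪ Y = {1,2,5,6,7,8,9,11,12,13,14,15,17}
Z ∩ X = {1,6,7,8,9}
(Z ∩ X) Δ Z = {2,3,5,10,11,13,14,15,16}
((Z ∩ X) Δ Z) Δ Y = {1,3,8,10,12,16}
(X ∪ Y) ∪ (((Z ∩ X) Δ Z) Δ Y) = {1,2,3,5,6,7,8,9,10,11,12,13,14,15,16,17}
Every element of {1,2,5,6,7,8,9,11,12,13,14,15,17} is in {1,2,3,5,6,7,8,9,10,11,12,13,14,15,16,17}, so (Y ∪ ((X ∩ Y) ∪ X)) ∪ ((X ∩ (Y ∩ X)) − (X ∩ (Z ∪ X))) ⊆ (X ∪ Y) ∪ (((Z ∩ X) Δ Z) Δ Y).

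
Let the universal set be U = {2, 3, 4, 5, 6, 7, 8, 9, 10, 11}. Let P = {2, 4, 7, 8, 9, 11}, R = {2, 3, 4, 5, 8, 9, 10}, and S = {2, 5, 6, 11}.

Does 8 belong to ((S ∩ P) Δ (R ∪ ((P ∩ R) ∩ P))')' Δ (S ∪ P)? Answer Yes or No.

No

8 ∉ S and 8 ∈ P, so 8 ∉ S ∩ P
8 ∈ P and 8 ∈ R, so 8 ∈ P ∩ R
8 ∈ (P ∩ R) and 8 ∈ P, so 8 ∈ (P ∩ R) ∩ P
8 ∈ R and 8 ∈ ((P ∩ R) ∩ P), so 8 ∈ R ∪ ((P ∩ R) ∩ P)
8 ∉ (R ∪ ((P ∩ R) ∩ P))' since 8 ∈ (R ∪ ((P ∩ R) ∩ P))
8 ∉ (S ∩ P) and 8 ∉ (R ∪ ((P ∩ R) ∩ P))', so 8 ∉ (S ∩ P) Δ (R ∪ ((P ∩ R) ∩ P))'
8 ∈ ((S ∩ P) Δ (R ∪ ((P ∩ R) ∩ P))')' since 8 ∉ ((S ∩ P) Δ (R ∪ ((P ∩ R) ∩ P))')
8 ∉ S and 8 ∈ P, so 8 ∈ S ∪ P
8 ∈ ((S ∩ P) Δ (R ∪ ((P ∩ R) ∩ P))')' and 8 ∈ (S ∪ P), so 8 ∉ ((S ∩ P) Δ (R ∪ ((P ∩ R) ∩ P))')' Δ (S ∪ P)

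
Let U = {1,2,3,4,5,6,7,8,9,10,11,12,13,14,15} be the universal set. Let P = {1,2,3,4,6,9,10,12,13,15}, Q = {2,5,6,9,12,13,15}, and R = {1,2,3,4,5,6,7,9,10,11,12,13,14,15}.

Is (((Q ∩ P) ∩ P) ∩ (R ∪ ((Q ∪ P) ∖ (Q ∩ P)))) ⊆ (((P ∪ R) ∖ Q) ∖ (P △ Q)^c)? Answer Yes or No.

No

Q ∩ P = {2,6,9,12,13,15}
(Q ∩ P) ∩ P = {2,6,9,12,13,15}
Q ∪ P = {1,2,3,4,5,6,9,10,12,13,15}
(Q ∪ P) ∖ (Q ∩ P) = {1,3,4,5,10}
R ∪ ((Q ∪ P) ∖ (Q ∩ P)) = {1,2,3,4,5,6,7,9,10,11,12,13,14,15}
((Q ∩ P) ∩ P) ∩ (R ∪ ((Q ∪ P) ∖ (Q ∩ P))) = {2,6,9,12,13,15}
P ∪ R = {1,2,3,4,5,6,7,9,10,11,12,13,14,15}
(P ∪ R) ∖ Q = {1,3,4,7,10,11,14}
P △ Q = {1,3,4,5,10}
(P △ Q)^c = {2,6,7,8,9,11,12,13,14,15}
((P ∪ R) ∖ Q) ∖ (P △ Q)^c = {1,3,4,10}
2 ∈ ((Q ∩ P) ∩ P) ∩ (R ∪ ((Q ∪ P) ∖ (Q ∩ P))) but 2 ∉ ((P ∪ R) ∖ Q) ∖ (P △ Q)^c, so the inclusion fails.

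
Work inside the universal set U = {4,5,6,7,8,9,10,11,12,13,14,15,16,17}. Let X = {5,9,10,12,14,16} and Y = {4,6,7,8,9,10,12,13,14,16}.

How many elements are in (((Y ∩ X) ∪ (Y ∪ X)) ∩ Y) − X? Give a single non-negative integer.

5

Y ∩ X = {9,10,12,14,16}
Y ∪ X = {4,5,6,7,8,9,10,12,13,14,16}
(Y ∩ X) ∪ (Y ∪ X) = {4,5,6,7,8,9,10,12,13,14,16}
((Y ∩ X) ∪ (Y ∪ X)) ∩ Y = {4,6,7,8,9,10,12,13,14,16}
(((Y ∩ X) ∪ (Y ∪ X)) ∩ Y) − X = {4,6,7,8,13}
|(((Y ∩ X) ∪ (Y ∪ X)) ∩ Y) − X| = 5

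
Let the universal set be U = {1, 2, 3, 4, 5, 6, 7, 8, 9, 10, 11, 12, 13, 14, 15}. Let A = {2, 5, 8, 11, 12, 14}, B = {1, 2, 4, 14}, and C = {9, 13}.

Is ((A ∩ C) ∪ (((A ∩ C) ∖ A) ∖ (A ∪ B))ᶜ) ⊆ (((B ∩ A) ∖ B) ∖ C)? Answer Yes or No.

No

A ∩ C = {}
(A ∩ C) ∖ A = {}
A ∪ B = {1, 2, 4, 5, 8, 11, 12, 14}
((A ∩ C) ∖ A) ∖ (A ∪ B) = {}
(((A ∩ C) ∖ A) ∖ (A ∪ B))ᶜ = {1, 2, 3, 4, 5, 6, 7, 8, 9, 10, 11, 12, 13, 14, 15}
(A ∩ C) ∪ (((A ∩ C) ∖ A) ∖ (A ∪ B))ᶜ = {1, 2, 3, 4, 5, 6, 7, 8, 9, 10, 11, 12, 13, 14, 15}
B ∩ A = {2, 14}
(B ∩ A) ∖ B = {}
((B ∩ A) ∖ B) ∖ C = {}
1 ∈ (A ∩ C) ∪ (((A ∩ C) ∖ A) ∖ (A ∪ B))ᶜ but 1 ∉ ((B ∩ A) ∖ B) ∖ C, so the inclusion fails.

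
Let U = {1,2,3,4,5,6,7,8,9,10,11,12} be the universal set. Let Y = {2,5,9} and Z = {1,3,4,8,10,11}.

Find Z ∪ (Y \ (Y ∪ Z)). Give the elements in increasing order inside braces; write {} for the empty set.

Y ∪ Z = {1,2,3,4,5,8,9,10,11}
Y \ (Y ∪ Z) = {}
Z ∪ (Y \ (Y ∪ Z)) = {1,3,4,8,10,11}

{1,3,4,8,10,11}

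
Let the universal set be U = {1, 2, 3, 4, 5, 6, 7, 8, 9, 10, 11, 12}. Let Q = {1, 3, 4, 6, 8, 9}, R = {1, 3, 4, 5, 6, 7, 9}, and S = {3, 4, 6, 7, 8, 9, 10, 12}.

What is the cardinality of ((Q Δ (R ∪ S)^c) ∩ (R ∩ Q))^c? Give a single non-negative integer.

7

R ∪ S = {1, 3, 4, 5, 6, 7, 8, 9, 10, 12}
(R ∪ S)^c = {2, 11}
Q Δ (R ∪ S)^c = {1, 2, 3, 4, 6, 8, 9, 11}
R ∩ Q = {1, 3, 4, 6, 9}
(Q Δ (R ∪ S)^c) ∩ (R ∩ Q) = {1, 3, 4, 6, 9}
((Q Δ (R ∪ S)^c) ∩ (R ∩ Q))^c = {2, 5, 7, 8, 10, 11, 12}
|((Q Δ (R ∪ S)^c) ∩ (R ∩ Q))^c| = 7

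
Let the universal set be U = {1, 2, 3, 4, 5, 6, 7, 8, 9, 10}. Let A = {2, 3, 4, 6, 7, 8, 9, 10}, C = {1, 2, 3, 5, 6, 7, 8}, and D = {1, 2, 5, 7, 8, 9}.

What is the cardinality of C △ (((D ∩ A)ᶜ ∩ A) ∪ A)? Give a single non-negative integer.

D ∩ A = {2, 7, 8, 9}
(D ∩ A)ᶜ = {1, 3, 4, 5, 6, 10}
(D ∩ A)ᶜ ∩ A = {3, 4, 6, 10}
((D ∩ A)ᶜ ∩ A) ∪ A = {2, 3, 4, 6, 7, 8, 9, 10}
C △ (((D ∩ A)ᶜ ∩ A) ∪ A) = {1, 4, 5, 9, 10}
|C △ (((D ∩ A)ᶜ ∩ A) ∪ A)| = 5

5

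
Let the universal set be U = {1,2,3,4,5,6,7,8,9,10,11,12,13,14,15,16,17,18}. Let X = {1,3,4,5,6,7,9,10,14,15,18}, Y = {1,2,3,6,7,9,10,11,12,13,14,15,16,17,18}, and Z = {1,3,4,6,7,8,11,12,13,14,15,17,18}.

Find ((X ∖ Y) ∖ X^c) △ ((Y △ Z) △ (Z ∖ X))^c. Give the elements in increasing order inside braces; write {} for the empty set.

X ∖ Y = {4,5}
X^c = {2,8,11,12,13,16,17}
(X ∖ Y) ∖ X^c = {4,5}
Y △ Z = {2,4,8,9,10,16}
Z ∖ X = {8,11,12,13,17}
(Y △ Z) △ (Z ∖ X) = {2,4,9,10,11,12,13,16,17}
((Y △ Z) △ (Z ∖ X))^c = {1,3,5,6,7,8,14,15,18}
((X ∖ Y) ∖ X^c) △ ((Y △ Z) △ (Z ∖ X))^c = {1,3,4,6,7,8,14,15,18}

{1,3,4,6,7,8,14,15,18}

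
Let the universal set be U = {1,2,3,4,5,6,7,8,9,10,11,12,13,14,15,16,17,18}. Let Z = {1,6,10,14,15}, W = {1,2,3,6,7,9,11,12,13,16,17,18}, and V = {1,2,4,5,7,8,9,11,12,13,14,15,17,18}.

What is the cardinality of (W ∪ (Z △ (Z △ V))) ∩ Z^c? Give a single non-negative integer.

Z △ V = {2,4,5,6,7,8,9,10,11,12,13,17,18}
Z △ (Z △ V) = {1,2,4,5,7,8,9,11,12,13,14,15,17,18}
W ∪ (Z △ (Z △ V)) = {1,2,3,4,5,6,7,8,9,11,12,13,14,15,16,17,18}
Z^c = {2,3,4,5,7,8,9,11,12,13,16,17,18}
(W ∪ (Z △ (Z △ V))) ∩ Z^c = {2,3,4,5,7,8,9,11,12,13,16,17,18}
|(W ∪ (Z △ (Z △ V))) ∩ Z^c| = 13

13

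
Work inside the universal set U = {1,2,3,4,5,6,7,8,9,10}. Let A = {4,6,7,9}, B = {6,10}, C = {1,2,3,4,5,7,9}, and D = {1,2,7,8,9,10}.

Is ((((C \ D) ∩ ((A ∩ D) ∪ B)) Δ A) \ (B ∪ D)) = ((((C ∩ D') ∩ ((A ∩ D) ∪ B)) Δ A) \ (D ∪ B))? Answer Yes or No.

Yes

C \ D = {3,4,5}
A ∩ D = {7,9}
(A ∩ D) ∪ B = {6,7,9,10}
(C \ D) ∩ ((A ∩ D) ∪ B) = {}
((C \ D) ∩ ((A ∩ D) ∪ B)) Δ A = {4,6,7,9}
B ∪ D = {1,2,6,7,8,9,10}
(((C \ D) ∩ ((A ∩ D) ∪ B)) Δ A) \ (B ∪ D) = {4}
D' = {3,4,5,6}
C ∩ D' = {3,4,5}
(C ∩ D') ∩ ((A ∩ D) ∪ B) = {}
((C ∩ D') ∩ ((A ∩ D) ∪ B)) Δ A = {4,6,7,9}
D ∪ B = {1,2,6,7,8,9,10}
(((C ∩ D') ∩ ((A ∩ D) ∪ B)) Δ A) \ (D ∪ B) = {4}
Both equal {4}, so (((C \ D) ∩ ((A ∩ D) ∪ B)) Δ A) \ (B ∪ D) = (((C ∩ D') ∩ ((A ∩ D) ∪ B)) Δ A) \ (D ∪ B).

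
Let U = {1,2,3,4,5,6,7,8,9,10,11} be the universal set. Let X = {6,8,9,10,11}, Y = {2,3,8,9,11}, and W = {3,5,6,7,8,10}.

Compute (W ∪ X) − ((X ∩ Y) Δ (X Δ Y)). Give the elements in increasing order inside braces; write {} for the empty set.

W ∪ X = {3,5,6,7,8,9,10,11}
X ∩ Y = {8,9,11}
X Δ Y = {2,3,6,10}
(X ∩ Y) Δ (X Δ Y) = {2,3,6,8,9,10,11}
(W ∪ X) − ((X ∩ Y) Δ (X Δ Y)) = {5,7}

{5,7}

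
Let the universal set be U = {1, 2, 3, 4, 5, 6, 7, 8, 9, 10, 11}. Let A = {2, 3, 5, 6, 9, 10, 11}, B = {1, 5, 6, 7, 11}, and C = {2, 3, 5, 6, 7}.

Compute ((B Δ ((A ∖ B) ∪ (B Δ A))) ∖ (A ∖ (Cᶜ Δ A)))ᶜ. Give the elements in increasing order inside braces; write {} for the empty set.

{1, 4, 7, 8, 9, 10, 11}

A ∖ B = {2, 3, 9, 10}
B Δ A = {1, 2, 3, 7, 9, 10}
(A ∖ B) ∪ (B Δ A) = {1, 2, 3, 7, 9, 10}
B Δ ((A ∖ B) ∪ (B Δ A)) = {2, 3, 5, 6, 9, 10, 11}
Cᶜ = {1, 4, 8, 9, 10, 11}
Cᶜ Δ A = {1, 2, 3, 4, 5, 6, 8}
A ∖ (Cᶜ Δ A) = {9, 10, 11}
(B Δ ((A ∖ B) ∪ (B Δ A))) ∖ (A ∖ (Cᶜ Δ A)) = {2, 3, 5, 6}
((B Δ ((A ∖ B) ∪ (B Δ A))) ∖ (A ∖ (Cᶜ Δ A)))ᶜ = {1, 4, 7, 8, 9, 10, 11}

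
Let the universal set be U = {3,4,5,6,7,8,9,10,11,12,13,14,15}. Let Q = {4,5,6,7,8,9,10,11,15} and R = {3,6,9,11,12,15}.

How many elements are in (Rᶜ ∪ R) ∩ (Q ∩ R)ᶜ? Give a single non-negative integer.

Rᶜ = {4,5,7,8,10,13,14}
Rᶜ ∪ R = {3,4,5,6,7,8,9,10,11,12,13,14,15}
Q ∩ R = {6,9,11,15}
(Q ∩ R)ᶜ = {3,4,5,7,8,10,12,13,14}
(Rᶜ ∪ R) ∩ (Q ∩ R)ᶜ = {3,4,5,7,8,10,12,13,14}
|(Rᶜ ∪ R) ∩ (Q ∩ R)ᶜ| = 9

9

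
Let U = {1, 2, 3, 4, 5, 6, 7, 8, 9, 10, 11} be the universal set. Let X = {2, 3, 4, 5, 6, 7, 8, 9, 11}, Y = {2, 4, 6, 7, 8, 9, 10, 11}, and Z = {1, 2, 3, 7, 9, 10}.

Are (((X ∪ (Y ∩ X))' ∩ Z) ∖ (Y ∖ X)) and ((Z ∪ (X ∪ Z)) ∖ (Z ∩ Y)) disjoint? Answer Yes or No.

Y ∩ X = {2, 4, 6, 7, 8, 9, 11}
X ∪ (Y ∩ X) = {2, 3, 4, 5, 6, 7, 8, 9, 11}
(X ∪ (Y ∩ X))' = {1, 10}
(X ∪ (Y ∩ X))' ∩ Z = {1, 10}
Y ∖ X = {10}
((X ∪ (Y ∩ X))' ∩ Z) ∖ (Y ∖ X) = {1}
X ∪ Z = {1, 2, 3, 4, 5, 6, 7, 8, 9, 10, 11}
Z ∪ (X ∪ Z) = {1, 2, 3, 4, 5, 6, 7, 8, 9, 10, 11}
Z ∩ Y = {2, 7, 9, 10}
(Z ∪ (X ∪ Z)) ∖ (Z ∩ Y) = {1, 3, 4, 5, 6, 8, 11}
1 lies in both, so they are not disjoint.

No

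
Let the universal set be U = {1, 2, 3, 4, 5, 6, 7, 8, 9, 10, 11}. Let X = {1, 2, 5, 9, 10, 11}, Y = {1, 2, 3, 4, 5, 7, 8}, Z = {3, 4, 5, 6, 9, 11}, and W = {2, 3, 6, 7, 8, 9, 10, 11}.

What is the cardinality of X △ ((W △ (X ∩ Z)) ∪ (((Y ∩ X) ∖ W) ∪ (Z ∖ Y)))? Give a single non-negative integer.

4

X ∩ Z = {5, 9, 11}
W △ (X ∩ Z) = {2, 3, 5, 6, 7, 8, 10}
Y ∩ X = {1, 2, 5}
(Y ∩ X) ∖ W = {1, 5}
Z ∖ Y = {6, 9, 11}
((Y ∩ X) ∖ W) ∪ (Z ∖ Y) = {1, 5, 6, 9, 11}
(W △ (X ∩ Z)) ∪ (((Y ∩ X) ∖ W) ∪ (Z ∖ Y)) = {1, 2, 3, 5, 6, 7, 8, 9, 10, 11}
X △ ((W △ (X ∩ Z)) ∪ (((Y ∩ X) ∖ W) ∪ (Z ∖ Y))) = {3, 6, 7, 8}
|X △ ((W △ (X ∩ Z)) ∪ (((Y ∩ X) ∖ W) ∪ (Z ∖ Y)))| = 4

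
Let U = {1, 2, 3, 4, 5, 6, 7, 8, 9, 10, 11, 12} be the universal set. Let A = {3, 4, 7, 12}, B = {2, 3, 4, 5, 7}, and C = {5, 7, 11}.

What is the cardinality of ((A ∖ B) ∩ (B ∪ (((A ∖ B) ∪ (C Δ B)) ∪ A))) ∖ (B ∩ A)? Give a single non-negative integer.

A ∖ B = {12}
C Δ B = {2, 3, 4, 11}
(A ∖ B) ∪ (C Δ B) = {2, 3, 4, 11, 12}
((A ∖ B) ∪ (C Δ B)) ∪ A = {2, 3, 4, 7, 11, 12}
B ∪ (((A ∖ B) ∪ (C Δ B)) ∪ A) = {2, 3, 4, 5, 7, 11, 12}
(A ∖ B) ∩ (B ∪ (((A ∖ B) ∪ (C Δ B)) ∪ A)) = {12}
B ∩ A = {3, 4, 7}
((A ∖ B) ∩ (B ∪ (((A ∖ B) ∪ (C Δ B)) ∪ A))) ∖ (B ∩ A) = {12}
|((A ∖ B) ∩ (B ∪ (((A ∖ B) ∪ (C Δ B)) ∪ A))) ∖ (B ∩ A)| = 1

1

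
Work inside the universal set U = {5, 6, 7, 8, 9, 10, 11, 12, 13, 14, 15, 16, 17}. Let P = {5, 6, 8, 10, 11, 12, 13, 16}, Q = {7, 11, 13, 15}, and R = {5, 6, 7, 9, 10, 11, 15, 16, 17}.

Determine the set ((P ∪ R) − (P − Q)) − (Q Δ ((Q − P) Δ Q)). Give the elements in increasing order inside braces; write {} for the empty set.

{9, 11, 13, 17}

P ∪ R = {5, 6, 7, 8, 9, 10, 11, 12, 13, 15, 16, 17}
P − Q = {5, 6, 8, 10, 12, 16}
(P ∪ R) − (P − Q) = {7, 9, 11, 13, 15, 17}
Q − P = {7, 15}
(Q − P) Δ Q = {11, 13}
Q Δ ((Q − P) Δ Q) = {7, 15}
((P ∪ R) − (P − Q)) − (Q Δ ((Q − P) Δ Q)) = {9, 11, 13, 17}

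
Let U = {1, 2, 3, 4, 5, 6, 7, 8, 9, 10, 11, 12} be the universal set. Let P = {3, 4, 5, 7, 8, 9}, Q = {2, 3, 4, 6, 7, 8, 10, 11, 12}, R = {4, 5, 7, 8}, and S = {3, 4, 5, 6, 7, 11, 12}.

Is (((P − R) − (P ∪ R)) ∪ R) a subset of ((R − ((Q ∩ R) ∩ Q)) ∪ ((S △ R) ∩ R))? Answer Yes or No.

P − R = {3, 9}
P ∪ R = {3, 4, 5, 7, 8, 9}
(P − R) − (P ∪ R) = {}
((P − R) − (P ∪ R)) ∪ R = {4, 5, 7, 8}
Q ∩ R = {4, 7, 8}
(Q ∩ R) ∩ Q = {4, 7, 8}
R − ((Q ∩ R) ∩ Q) = {5}
S △ R = {3, 6, 8, 11, 12}
(S △ R) ∩ R = {8}
(R − ((Q ∩ R) ∩ Q)) ∪ ((S △ R) ∩ R) = {5, 8}
4 ∈ ((P − R) − (P ∪ R)) ∪ R but 4 ∉ (R − ((Q ∩ R) ∩ Q)) ∪ ((S △ R) ∩ R), so the inclusion fails.

No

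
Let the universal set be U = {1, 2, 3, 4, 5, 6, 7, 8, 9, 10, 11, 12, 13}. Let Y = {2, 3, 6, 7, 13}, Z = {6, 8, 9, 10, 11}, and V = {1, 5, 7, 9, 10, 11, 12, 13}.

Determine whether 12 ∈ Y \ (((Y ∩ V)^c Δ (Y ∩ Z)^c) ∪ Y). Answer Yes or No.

12 ∉ Y and 12 ∈ V, so 12 ∉ Y ∩ V
12 ∈ (Y ∩ V)^c since 12 ∉ (Y ∩ V)
12 ∉ Y and 12 ∉ Z, so 12 ∉ Y ∩ Z
12 ∈ (Y ∩ Z)^c since 12 ∉ (Y ∩ Z)
12 ∈ (Y ∩ V)^c and 12 ∈ (Y ∩ Z)^c, so 12 ∉ (Y ∩ V)^c Δ (Y ∩ Z)^c
12 ∉ ((Y ∩ V)^c Δ (Y ∩ Z)^c) and 12 ∉ Y, so 12 ∉ ((Y ∩ V)^c Δ (Y ∩ Z)^c) ∪ Y
12 ∉ Y and 12 ∉ (((Y ∩ V)^c Δ (Y ∩ Z)^c) ∪ Y), so 12 ∉ Y \ (((Y ∩ V)^c Δ (Y ∩ Z)^c) ∪ Y)

No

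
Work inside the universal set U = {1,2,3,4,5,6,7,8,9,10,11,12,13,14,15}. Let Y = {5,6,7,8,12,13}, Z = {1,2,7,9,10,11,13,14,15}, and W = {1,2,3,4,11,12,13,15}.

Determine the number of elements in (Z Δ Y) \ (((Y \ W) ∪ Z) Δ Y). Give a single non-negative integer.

Z Δ Y = {1,2,5,6,8,9,10,11,12,14,15}
Y \ W = {5,6,7,8}
(Y \ W) ∪ Z = {1,2,5,6,7,8,9,10,11,13,14,15}
((Y \ W) ∪ Z) Δ Y = {1,2,9,10,11,12,14,15}
(Z Δ Y) \ (((Y \ W) ∪ Z) Δ Y) = {5,6,8}
|(Z Δ Y) \ (((Y \ W) ∪ Z) Δ Y)| = 3

3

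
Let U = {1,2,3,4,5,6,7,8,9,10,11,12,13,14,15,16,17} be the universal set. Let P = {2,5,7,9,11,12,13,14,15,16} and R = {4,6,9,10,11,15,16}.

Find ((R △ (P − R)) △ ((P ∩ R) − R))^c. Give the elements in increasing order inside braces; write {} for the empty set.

P − R = {2,5,7,12,13,14}
R △ (P − R) = {2,4,5,6,7,9,10,11,12,13,14,15,16}
P ∩ R = {9,11,15,16}
(P ∩ R) − R = {}
(R △ (P − R)) △ ((P ∩ R) − R) = {2,4,5,6,7,9,10,11,12,13,14,15,16}
((R △ (P − R)) △ ((P ∩ R) − R))^c = {1,3,8,17}

{1,3,8,17}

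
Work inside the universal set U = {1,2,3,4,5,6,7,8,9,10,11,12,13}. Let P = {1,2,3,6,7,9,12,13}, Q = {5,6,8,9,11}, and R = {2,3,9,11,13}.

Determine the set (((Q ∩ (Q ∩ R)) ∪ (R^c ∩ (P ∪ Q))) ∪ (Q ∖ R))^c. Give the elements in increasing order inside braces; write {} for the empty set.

{2,3,4,10,13}

Q ∩ R = {9,11}
Q ∩ (Q ∩ R) = {9,11}
R^c = {1,4,5,6,7,8,10,12}
P ∪ Q = {1,2,3,5,6,7,8,9,11,12,13}
R^c ∩ (P ∪ Q) = {1,5,6,7,8,12}
(Q ∩ (Q ∩ R)) ∪ (R^c ∩ (P ∪ Q)) = {1,5,6,7,8,9,11,12}
Q ∖ R = {5,6,8}
((Q ∩ (Q ∩ R)) ∪ (R^c ∩ (P ∪ Q))) ∪ (Q ∖ R) = {1,5,6,7,8,9,11,12}
(((Q ∩ (Q ∩ R)) ∪ (R^c ∩ (P ∪ Q))) ∪ (Q ∖ R))^c = {2,3,4,10,13}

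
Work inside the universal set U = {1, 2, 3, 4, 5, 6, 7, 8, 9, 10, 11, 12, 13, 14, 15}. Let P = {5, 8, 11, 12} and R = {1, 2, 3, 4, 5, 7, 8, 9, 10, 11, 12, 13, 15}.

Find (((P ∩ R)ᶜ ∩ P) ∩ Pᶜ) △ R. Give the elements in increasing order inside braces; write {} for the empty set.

{1, 2, 3, 4, 5, 7, 8, 9, 10, 11, 12, 13, 15}

P ∩ R = {5, 8, 11, 12}
(P ∩ R)ᶜ = {1, 2, 3, 4, 6, 7, 9, 10, 13, 14, 15}
(P ∩ R)ᶜ ∩ P = {}
Pᶜ = {1, 2, 3, 4, 6, 7, 9, 10, 13, 14, 15}
((P ∩ R)ᶜ ∩ P) ∩ Pᶜ = {}
(((P ∩ R)ᶜ ∩ P) ∩ Pᶜ) △ R = {1, 2, 3, 4, 5, 7, 8, 9, 10, 11, 12, 13, 15}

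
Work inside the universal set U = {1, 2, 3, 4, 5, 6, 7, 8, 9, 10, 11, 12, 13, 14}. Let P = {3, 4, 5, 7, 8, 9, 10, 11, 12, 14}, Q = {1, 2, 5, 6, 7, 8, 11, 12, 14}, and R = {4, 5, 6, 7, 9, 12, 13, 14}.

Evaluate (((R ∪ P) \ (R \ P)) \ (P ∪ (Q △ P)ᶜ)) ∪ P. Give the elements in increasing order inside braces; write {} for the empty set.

R ∪ P = {3, 4, 5, 6, 7, 8, 9, 10, 11, 12, 13, 14}
R \ P = {6, 13}
(R ∪ P) \ (R \ P) = {3, 4, 5, 7, 8, 9, 10, 11, 12, 14}
Q △ P = {1, 2, 3, 4, 6, 9, 10}
(Q △ P)ᶜ = {5, 7, 8, 11, 12, 13, 14}
P ∪ (Q △ P)ᶜ = {3, 4, 5, 7, 8, 9, 10, 11, 12, 13, 14}
((R ∪ P) \ (R \ P)) \ (P ∪ (Q △ P)ᶜ) = {}
(((R ∪ P) \ (R \ P)) \ (P ∪ (Q △ P)ᶜ)) ∪ P = {3, 4, 5, 7, 8, 9, 10, 11, 12, 14}

{3, 4, 5, 7, 8, 9, 10, 11, 12, 14}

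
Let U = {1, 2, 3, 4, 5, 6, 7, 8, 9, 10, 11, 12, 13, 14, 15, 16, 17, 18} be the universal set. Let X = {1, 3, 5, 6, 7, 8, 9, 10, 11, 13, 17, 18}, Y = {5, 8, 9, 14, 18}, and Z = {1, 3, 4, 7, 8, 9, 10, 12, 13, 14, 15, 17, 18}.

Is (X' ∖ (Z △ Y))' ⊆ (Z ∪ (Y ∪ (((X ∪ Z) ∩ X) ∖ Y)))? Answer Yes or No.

Yes

X' = {2, 4, 12, 14, 15, 16}
Z △ Y = {1, 3, 4, 5, 7, 10, 12, 13, 15, 17}
X' ∖ (Z △ Y) = {2, 14, 16}
(X' ∖ (Z △ Y))' = {1, 3, 4, 5, 6, 7, 8, 9, 10, 11, 12, 13, 15, 17, 18}
X ∪ Z = {1, 3, 4, 5, 6, 7, 8, 9, 10, 11, 12, 13, 14, 15, 17, 18}
(X ∪ Z) ∩ X = {1, 3, 5, 6, 7, 8, 9, 10, 11, 13, 17, 18}
((X ∪ Z) ∩ X) ∖ Y = {1, 3, 6, 7, 10, 11, 13, 17}
Y ∪ (((X ∪ Z) ∩ X) ∖ Y) = {1, 3, 5, 6, 7, 8, 9, 10, 11, 13, 14, 17, 18}
Z ∪ (Y ∪ (((X ∪ Z) ∩ X) ∖ Y)) = {1, 3, 4, 5, 6, 7, 8, 9, 10, 11, 12, 13, 14, 15, 17, 18}
Every element of {1, 3, 4, 5, 6, 7, 8, 9, 10, 11, 12, 13, 15, 17, 18} is in {1, 3, 4, 5, 6, 7, 8, 9, 10, 11, 12, 13, 14, 15, 17, 18}, so (X' ∖ (Z △ Y))' ⊆ Z ∪ (Y ∪ (((X ∪ Z) ∩ X) ∖ Y)).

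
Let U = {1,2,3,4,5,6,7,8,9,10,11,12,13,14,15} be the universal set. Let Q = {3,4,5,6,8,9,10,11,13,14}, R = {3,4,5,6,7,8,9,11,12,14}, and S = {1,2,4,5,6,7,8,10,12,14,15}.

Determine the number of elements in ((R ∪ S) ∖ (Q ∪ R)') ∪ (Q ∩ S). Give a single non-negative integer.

11

R ∪ S = {1,2,3,4,5,6,7,8,9,10,11,12,14,15}
Q ∪ R = {3,4,5,6,7,8,9,10,11,12,13,14}
(Q ∪ R)' = {1,2,15}
(R ∪ S) ∖ (Q ∪ R)' = {3,4,5,6,7,8,9,10,11,12,14}
Q ∩ S = {4,5,6,8,10,14}
((R ∪ S) ∖ (Q ∪ R)') ∪ (Q ∩ S) = {3,4,5,6,7,8,9,10,11,12,14}
|((R ∪ S) ∖ (Q ∪ R)') ∪ (Q ∩ S)| = 11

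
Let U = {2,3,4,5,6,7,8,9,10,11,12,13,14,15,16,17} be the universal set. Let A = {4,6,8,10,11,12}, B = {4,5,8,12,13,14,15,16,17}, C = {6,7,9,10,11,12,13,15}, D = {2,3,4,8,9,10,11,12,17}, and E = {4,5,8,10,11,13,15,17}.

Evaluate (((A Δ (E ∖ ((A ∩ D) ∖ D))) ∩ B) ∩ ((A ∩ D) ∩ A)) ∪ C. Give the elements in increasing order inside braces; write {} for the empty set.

{6,7,9,10,11,12,13,15}

A ∩ D = {4,8,10,11,12}
(A ∩ D) ∖ D = {}
E ∖ ((A ∩ D) ∖ D) = {4,5,8,10,11,13,15,17}
A Δ (E ∖ ((A ∩ D) ∖ D)) = {5,6,12,13,15,17}
(A Δ (E ∖ ((A ∩ D) ∖ D))) ∩ B = {5,12,13,15,17}
(A ∩ D) ∩ A = {4,8,10,11,12}
((A Δ (E ∖ ((A ∩ D) ∖ D))) ∩ B) ∩ ((A ∩ D) ∩ A) = {12}
(((A Δ (E ∖ ((A ∩ D) ∖ D))) ∩ B) ∩ ((A ∩ D) ∩ A)) ∪ C = {6,7,9,10,11,12,13,15}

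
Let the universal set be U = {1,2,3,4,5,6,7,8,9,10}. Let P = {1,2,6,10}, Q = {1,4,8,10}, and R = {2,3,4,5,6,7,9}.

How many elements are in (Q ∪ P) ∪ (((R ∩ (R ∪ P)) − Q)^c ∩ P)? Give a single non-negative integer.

6

Q ∪ P = {1,2,4,6,8,10}
R ∪ P = {1,2,3,4,5,6,7,9,10}
R ∩ (R ∪ P) = {2,3,4,5,6,7,9}
(R ∩ (R ∪ P)) − Q = {2,3,5,6,7,9}
((R ∩ (R ∪ P)) − Q)^c = {1,4,8,10}
((R ∩ (R ∪ P)) − Q)^c ∩ P = {1,10}
(Q ∪ P) ∪ (((R ∩ (R ∪ P)) − Q)^c ∩ P) = {1,2,4,6,8,10}
|(Q ∪ P) ∪ (((R ∩ (R ∪ P)) − Q)^c ∩ P)| = 6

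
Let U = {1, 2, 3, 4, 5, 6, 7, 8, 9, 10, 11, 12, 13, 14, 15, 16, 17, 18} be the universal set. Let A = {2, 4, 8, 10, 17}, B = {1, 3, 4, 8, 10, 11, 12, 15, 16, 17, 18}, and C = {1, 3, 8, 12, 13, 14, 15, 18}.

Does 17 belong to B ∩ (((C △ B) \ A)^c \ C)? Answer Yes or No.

Yes

17 ∉ C and 17 ∈ B, so 17 ∈ C △ B
17 ∈ (C △ B) and 17 ∈ A, so 17 ∉ (C △ B) \ A
17 ∈ ((C △ B) \ A)^c since 17 ∉ ((C △ B) \ A)
17 ∈ ((C △ B) \ A)^c and 17 ∉ C, so 17 ∈ ((C △ B) \ A)^c \ C
17 ∈ B and 17 ∈ (((C △ B) \ A)^c \ C), so 17 ∈ B ∩ (((C △ B) \ A)^c \ C)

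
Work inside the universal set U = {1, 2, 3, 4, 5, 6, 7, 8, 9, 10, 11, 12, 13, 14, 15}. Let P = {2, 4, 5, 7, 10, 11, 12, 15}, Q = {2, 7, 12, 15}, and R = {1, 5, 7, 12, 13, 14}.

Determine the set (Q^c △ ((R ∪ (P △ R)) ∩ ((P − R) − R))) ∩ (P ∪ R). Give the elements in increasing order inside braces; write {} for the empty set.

Q^c = {1, 3, 4, 5, 6, 8, 9, 10, 11, 13, 14}
P △ R = {1, 2, 4, 10, 11, 13, 14, 15}
R ∪ (P △ R) = {1, 2, 4, 5, 7, 10, 11, 12, 13, 14, 15}
P − R = {2, 4, 10, 11, 15}
(P − R) − R = {2, 4, 10, 11, 15}
(R ∪ (P △ R)) ∩ ((P − R) − R) = {2, 4, 10, 11, 15}
Q^c △ ((R ∪ (P △ R)) ∩ ((P − R) − R)) = {1, 2, 3, 5, 6, 8, 9, 13, 14, 15}
P ∪ R = {1, 2, 4, 5, 7, 10, 11, 12, 13, 14, 15}
(Q^c △ ((R ∪ (P △ R)) ∩ ((P − R) − R))) ∩ (P ∪ R) = {1, 2, 5, 13, 14, 15}

{1, 2, 5, 13, 14, 15}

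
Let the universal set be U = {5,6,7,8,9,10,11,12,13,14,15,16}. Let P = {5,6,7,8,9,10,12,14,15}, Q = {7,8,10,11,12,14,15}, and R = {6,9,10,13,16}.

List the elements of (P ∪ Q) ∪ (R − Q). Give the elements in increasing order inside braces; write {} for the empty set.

P ∪ Q = {5,6,7,8,9,10,11,12,14,15}
R − Q = {6,9,13,16}
(P ∪ Q) ∪ (R − Q) = {5,6,7,8,9,10,11,12,13,14,15,16}

{5,6,7,8,9,10,11,12,13,14,15,16}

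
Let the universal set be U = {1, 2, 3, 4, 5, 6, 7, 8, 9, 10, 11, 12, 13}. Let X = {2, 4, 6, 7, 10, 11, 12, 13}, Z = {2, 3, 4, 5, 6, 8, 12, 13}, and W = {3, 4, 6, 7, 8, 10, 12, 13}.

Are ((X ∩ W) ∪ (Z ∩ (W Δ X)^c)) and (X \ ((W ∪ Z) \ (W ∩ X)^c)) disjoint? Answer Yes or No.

Yes

X ∩ W = {4, 6, 7, 10, 12, 13}
W Δ X = {2, 3, 8, 11}
(W Δ X)^c = {1, 4, 5, 6, 7, 9, 10, 12, 13}
Z ∩ (W Δ X)^c = {4, 5, 6, 12, 13}
(X ∩ W) ∪ (Z ∩ (W Δ X)^c) = {4, 5, 6, 7, 10, 12, 13}
W ∪ Z = {2, 3, 4, 5, 6, 7, 8, 10, 12, 13}
W ∩ X = {4, 6, 7, 10, 12, 13}
(W ∩ X)^c = {1, 2, 3, 5, 8, 9, 11}
(W ∪ Z) \ (W ∩ X)^c = {4, 6, 7, 10, 12, 13}
X \ ((W ∪ Z) \ (W ∩ X)^c) = {2, 11}
{4, 5, 6, 7, 10, 12, 13} and {2, 11} share no elements.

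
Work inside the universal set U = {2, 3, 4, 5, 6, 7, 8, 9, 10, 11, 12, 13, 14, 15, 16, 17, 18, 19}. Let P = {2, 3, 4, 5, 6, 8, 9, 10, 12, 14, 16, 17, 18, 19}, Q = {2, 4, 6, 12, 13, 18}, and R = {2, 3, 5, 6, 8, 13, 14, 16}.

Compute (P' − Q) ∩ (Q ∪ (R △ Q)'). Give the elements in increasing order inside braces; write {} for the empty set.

P' = {7, 11, 13, 15}
P' − Q = {7, 11, 15}
R △ Q = {3, 4, 5, 8, 12, 14, 16, 18}
(R △ Q)' = {2, 6, 7, 9, 10, 11, 13, 15, 17, 19}
Q ∪ (R △ Q)' = {2, 4, 6, 7, 9, 10, 11, 12, 13, 15, 17, 18, 19}
(P' − Q) ∩ (Q ∪ (R △ Q)') = {7, 11, 15}

{7, 11, 15}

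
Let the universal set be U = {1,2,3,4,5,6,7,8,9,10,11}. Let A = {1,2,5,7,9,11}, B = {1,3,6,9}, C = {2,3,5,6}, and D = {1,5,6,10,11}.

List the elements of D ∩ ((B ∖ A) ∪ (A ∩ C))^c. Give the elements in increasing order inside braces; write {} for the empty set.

{1,10,11}

B ∖ A = {3,6}
A ∩ C = {2,5}
(B ∖ A) ∪ (A ∩ C) = {2,3,5,6}
((B ∖ A) ∪ (A ∩ C))^c = {1,4,7,8,9,10,11}
D ∩ ((B ∖ A) ∪ (A ∩ C))^c = {1,10,11}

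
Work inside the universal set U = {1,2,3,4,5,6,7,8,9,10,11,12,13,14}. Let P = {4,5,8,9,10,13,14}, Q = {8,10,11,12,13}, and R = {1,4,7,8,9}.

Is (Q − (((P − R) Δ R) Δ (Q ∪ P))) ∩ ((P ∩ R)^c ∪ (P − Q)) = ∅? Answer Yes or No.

P − R = {5,10,13,14}
(P − R) Δ R = {1,4,5,7,8,9,10,13,14}
Q ∪ P = {4,5,8,9,10,11,12,13,14}
((P − R) Δ R) Δ (Q ∪ P) = {1,7,11,12}
Q − (((P − R) Δ R) Δ (Q ∪ P)) = {8,10,13}
P ∩ R = {4,8,9}
(P ∩ R)^c = {1,2,3,5,6,7,10,11,12,13,14}
P − Q = {4,5,9,14}
(P ∩ R)^c ∪ (P − Q) = {1,2,3,4,5,6,7,9,10,11,12,13,14}
10 lies in both, so they are not disjoint.

No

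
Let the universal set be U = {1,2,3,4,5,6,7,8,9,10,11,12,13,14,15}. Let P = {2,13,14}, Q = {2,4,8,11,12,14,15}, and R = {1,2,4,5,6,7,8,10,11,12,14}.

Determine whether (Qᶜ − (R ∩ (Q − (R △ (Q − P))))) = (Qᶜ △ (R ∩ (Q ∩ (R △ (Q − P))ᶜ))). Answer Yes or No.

No

Qᶜ = {1,3,5,6,7,9,10,13}
Q − P = {4,8,11,12,15}
R △ (Q − P) = {1,2,5,6,7,10,14,15}
Q − (R △ (Q − P)) = {4,8,11,12}
R ∩ (Q − (R △ (Q − P))) = {4,8,11,12}
Qᶜ − (R ∩ (Q − (R △ (Q − P)))) = {1,3,5,6,7,9,10,13}
(R △ (Q − P))ᶜ = {3,4,8,9,11,12,13}
Q ∩ (R △ (Q − P))ᶜ = {4,8,11,12}
R ∩ (Q ∩ (R △ (Q − P))ᶜ) = {4,8,11,12}
Qᶜ △ (R ∩ (Q ∩ (R △ (Q − P))ᶜ)) = {1,3,4,5,6,7,8,9,10,11,12,13}
4 ∈ Qᶜ △ (R ∩ (Q ∩ (R △ (Q − P))ᶜ)) but 4 ∉ Qᶜ − (R ∩ (Q − (R △ (Q − P)))), so they differ.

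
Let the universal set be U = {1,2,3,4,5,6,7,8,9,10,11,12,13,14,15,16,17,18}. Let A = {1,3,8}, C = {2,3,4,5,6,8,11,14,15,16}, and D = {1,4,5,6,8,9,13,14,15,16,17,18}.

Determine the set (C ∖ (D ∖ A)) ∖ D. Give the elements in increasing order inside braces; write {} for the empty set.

D ∖ A = {4,5,6,9,13,14,15,16,17,18}
C ∖ (D ∖ A) = {2,3,8,11}
(C ∖ (D ∖ A)) ∖ D = {2,3,11}

{2,3,11}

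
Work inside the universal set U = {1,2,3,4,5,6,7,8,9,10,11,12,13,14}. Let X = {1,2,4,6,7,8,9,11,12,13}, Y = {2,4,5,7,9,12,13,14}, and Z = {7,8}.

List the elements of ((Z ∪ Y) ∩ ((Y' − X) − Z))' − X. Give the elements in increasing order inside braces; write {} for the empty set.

Z ∪ Y = {2,4,5,7,8,9,12,13,14}
Y' = {1,3,6,8,10,11}
Y' − X = {3,10}
(Y' − X) − Z = {3,10}
(Z ∪ Y) ∩ ((Y' − X) − Z) = {}
((Z ∪ Y) ∩ ((Y' − X) − Z))' = {1,2,3,4,5,6,7,8,9,10,11,12,13,14}
((Z ∪ Y) ∩ ((Y' − X) − Z))' − X = {3,5,10,14}

{3,5,10,14}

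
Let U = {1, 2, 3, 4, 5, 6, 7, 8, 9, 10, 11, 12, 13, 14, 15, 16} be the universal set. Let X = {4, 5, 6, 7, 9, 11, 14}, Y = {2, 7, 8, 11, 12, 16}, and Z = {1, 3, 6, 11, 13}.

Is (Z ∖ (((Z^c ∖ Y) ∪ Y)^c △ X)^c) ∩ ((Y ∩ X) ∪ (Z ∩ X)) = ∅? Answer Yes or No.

No

Z^c = {2, 4, 5, 7, 8, 9, 10, 12, 14, 15, 16}
Z^c ∖ Y = {4, 5, 9, 10, 14, 15}
(Z^c ∖ Y) ∪ Y = {2, 4, 5, 7, 8, 9, 10, 11, 12, 14, 15, 16}
((Z^c ∖ Y) ∪ Y)^c = {1, 3, 6, 13}
((Z^c ∖ Y) ∪ Y)^c △ X = {1, 3, 4, 5, 7, 9, 11, 13, 14}
(((Z^c ∖ Y) ∪ Y)^c △ X)^c = {2, 6, 8, 10, 12, 15, 16}
Z ∖ (((Z^c ∖ Y) ∪ Y)^c △ X)^c = {1, 3, 11, 13}
Y ∩ X = {7, 11}
Z ∩ X = {6, 11}
(Y ∩ X) ∪ (Z ∩ X) = {6, 7, 11}
11 lies in both, so they are not disjoint.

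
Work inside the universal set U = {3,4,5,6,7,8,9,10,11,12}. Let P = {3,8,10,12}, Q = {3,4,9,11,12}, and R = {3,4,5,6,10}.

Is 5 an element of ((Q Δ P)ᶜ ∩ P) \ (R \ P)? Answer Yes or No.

5 ∉ Q and 5 ∉ P, so 5 ∉ Q Δ P
5 ∈ (Q Δ P)ᶜ since 5 ∉ (Q Δ P)
5 ∈ (Q Δ P)ᶜ and 5 ∉ P, so 5 ∉ (Q Δ P)ᶜ ∩ P
5 ∈ R and 5 ∉ P, so 5 ∈ R \ P
5 ∉ ((Q Δ P)ᶜ ∩ P) and 5 ∈ (R \ P), so 5 ∉ ((Q Δ P)ᶜ ∩ P) \ (R \ P)

No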